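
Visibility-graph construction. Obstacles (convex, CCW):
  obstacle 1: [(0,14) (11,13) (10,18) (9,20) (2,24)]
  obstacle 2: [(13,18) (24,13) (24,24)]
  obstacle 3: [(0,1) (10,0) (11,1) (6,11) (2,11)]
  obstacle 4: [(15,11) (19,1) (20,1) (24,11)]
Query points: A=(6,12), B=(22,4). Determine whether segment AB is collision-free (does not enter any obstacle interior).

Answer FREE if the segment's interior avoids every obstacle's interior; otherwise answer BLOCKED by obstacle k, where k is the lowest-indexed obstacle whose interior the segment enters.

BLOCKED by obstacle 4

Obstacle 1 [(0,14) (11,13) (10,18) (9,20) (2,24)]:
  edge (0,14)–(11,13): clear
  edge (11,13)–(10,18): clear
  edge (10,18)–(9,20): clear
  edge (9,20)–(2,24): clear
  edge (2,24)–(0,14): clear
  midpoint (14,8) outside
  → clear
Obstacle 2 [(13,18) (24,13) (24,24)]:
  edge (13,18)–(24,13): clear
  edge (24,13)–(24,24): clear
  edge (24,24)–(13,18): clear
  midpoint (14,8) outside
  → clear
Obstacle 3 [(0,1) (10,0) (11,1) (6,11) (2,11)]:
  edge (0,1)–(10,0): clear
  edge (10,0)–(11,1): clear
  edge (11,1)–(6,11): clear
  edge (6,11)–(2,11): clear
  edge (2,11)–(0,1): clear
  midpoint (14,8) outside
  → clear
Obstacle 4 [(15,11) (19,1) (20,1) (24,11)]:
  edge (15,11)–(19,1): crosses AB
  edge (19,1)–(20,1): clear
  edge (20,1)–(24,11): crosses AB
  edge (24,11)–(15,11): clear
  → BLOCKED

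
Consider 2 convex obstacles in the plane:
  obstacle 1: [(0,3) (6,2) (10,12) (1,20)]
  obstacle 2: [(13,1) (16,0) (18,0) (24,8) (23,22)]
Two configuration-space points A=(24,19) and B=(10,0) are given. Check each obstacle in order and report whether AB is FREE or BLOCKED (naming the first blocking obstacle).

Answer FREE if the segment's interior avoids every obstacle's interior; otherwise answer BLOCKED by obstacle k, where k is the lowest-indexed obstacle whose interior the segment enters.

Obstacle 1 [(0,3) (6,2) (10,12) (1,20)]:
  edge (0,3)–(6,2): clear
  edge (6,2)–(10,12): clear
  edge (10,12)–(1,20): clear
  edge (1,20)–(0,3): clear
  midpoint (17,19/2) outside
  → clear
Obstacle 2 [(13,1) (16,0) (18,0) (24,8) (23,22)]:
  edge (13,1)–(16,0): clear
  edge (16,0)–(18,0): clear
  edge (18,0)–(24,8): clear
  edge (24,8)–(23,22): crosses AB
  edge (23,22)–(13,1): crosses AB
  → BLOCKED

BLOCKED by obstacle 2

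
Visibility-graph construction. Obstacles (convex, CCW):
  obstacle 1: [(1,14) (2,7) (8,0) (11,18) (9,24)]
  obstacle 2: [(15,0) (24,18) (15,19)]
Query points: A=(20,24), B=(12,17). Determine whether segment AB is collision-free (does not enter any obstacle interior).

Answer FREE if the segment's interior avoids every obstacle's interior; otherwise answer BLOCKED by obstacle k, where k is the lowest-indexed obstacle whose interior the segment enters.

Obstacle 1 [(1,14) (2,7) (8,0) (11,18) (9,24)]:
  edge (1,14)–(2,7): clear
  edge (2,7)–(8,0): clear
  edge (8,0)–(11,18): clear
  edge (11,18)–(9,24): clear
  edge (9,24)–(1,14): clear
  midpoint (16,41/2) outside
  → clear
Obstacle 2 [(15,0) (24,18) (15,19)]:
  edge (15,0)–(24,18): clear
  edge (24,18)–(15,19): clear
  edge (15,19)–(15,0): clear
  midpoint (16,41/2) outside
  → clear

FREE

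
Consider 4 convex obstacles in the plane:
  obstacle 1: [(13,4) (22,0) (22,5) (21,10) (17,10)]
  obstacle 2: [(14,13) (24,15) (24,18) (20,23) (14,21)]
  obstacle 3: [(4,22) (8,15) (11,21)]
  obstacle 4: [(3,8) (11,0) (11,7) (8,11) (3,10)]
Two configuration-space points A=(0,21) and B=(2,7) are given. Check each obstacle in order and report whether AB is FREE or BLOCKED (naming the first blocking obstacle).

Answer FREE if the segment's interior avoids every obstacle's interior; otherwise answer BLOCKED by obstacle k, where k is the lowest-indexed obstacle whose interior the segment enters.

Obstacle 1 [(13,4) (22,0) (22,5) (21,10) (17,10)]:
  edge (13,4)–(22,0): clear
  edge (22,0)–(22,5): clear
  edge (22,5)–(21,10): clear
  edge (21,10)–(17,10): clear
  edge (17,10)–(13,4): clear
  midpoint (1,14) outside
  → clear
Obstacle 2 [(14,13) (24,15) (24,18) (20,23) (14,21)]:
  edge (14,13)–(24,15): clear
  edge (24,15)–(24,18): clear
  edge (24,18)–(20,23): clear
  edge (20,23)–(14,21): clear
  edge (14,21)–(14,13): clear
  midpoint (1,14) outside
  → clear
Obstacle 3 [(4,22) (8,15) (11,21)]:
  edge (4,22)–(8,15): clear
  edge (8,15)–(11,21): clear
  edge (11,21)–(4,22): clear
  midpoint (1,14) outside
  → clear
Obstacle 4 [(3,8) (11,0) (11,7) (8,11) (3,10)]:
  edge (3,8)–(11,0): clear
  edge (11,0)–(11,7): clear
  edge (11,7)–(8,11): clear
  edge (8,11)–(3,10): clear
  edge (3,10)–(3,8): clear
  midpoint (1,14) outside
  → clear

FREE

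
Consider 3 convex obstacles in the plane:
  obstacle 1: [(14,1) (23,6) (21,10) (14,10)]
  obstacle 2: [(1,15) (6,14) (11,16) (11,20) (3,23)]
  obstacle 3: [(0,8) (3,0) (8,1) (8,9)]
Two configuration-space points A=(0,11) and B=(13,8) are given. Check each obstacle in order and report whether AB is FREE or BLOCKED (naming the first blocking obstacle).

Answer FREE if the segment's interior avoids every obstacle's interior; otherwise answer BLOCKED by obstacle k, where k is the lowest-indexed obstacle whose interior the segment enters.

FREE

Obstacle 1 [(14,1) (23,6) (21,10) (14,10)]:
  edge (14,1)–(23,6): clear
  edge (23,6)–(21,10): clear
  edge (21,10)–(14,10): clear
  edge (14,10)–(14,1): clear
  midpoint (13/2,19/2) outside
  → clear
Obstacle 2 [(1,15) (6,14) (11,16) (11,20) (3,23)]:
  edge (1,15)–(6,14): clear
  edge (6,14)–(11,16): clear
  edge (11,16)–(11,20): clear
  edge (11,20)–(3,23): clear
  edge (3,23)–(1,15): clear
  midpoint (13/2,19/2) outside
  → clear
Obstacle 3 [(0,8) (3,0) (8,1) (8,9)]:
  edge (0,8)–(3,0): clear
  edge (3,0)–(8,1): clear
  edge (8,1)–(8,9): clear
  edge (8,9)–(0,8): clear
  midpoint (13/2,19/2) outside
  → clear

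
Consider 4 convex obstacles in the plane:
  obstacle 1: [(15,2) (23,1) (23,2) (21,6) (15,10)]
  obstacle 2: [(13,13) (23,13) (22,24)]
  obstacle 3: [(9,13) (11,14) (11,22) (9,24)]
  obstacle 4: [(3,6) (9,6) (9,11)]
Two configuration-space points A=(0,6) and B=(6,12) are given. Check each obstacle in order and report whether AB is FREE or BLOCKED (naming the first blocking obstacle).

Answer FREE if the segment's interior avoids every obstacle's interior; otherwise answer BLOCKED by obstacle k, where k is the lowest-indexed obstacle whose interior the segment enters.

FREE

Obstacle 1 [(15,2) (23,1) (23,2) (21,6) (15,10)]:
  edge (15,2)–(23,1): clear
  edge (23,1)–(23,2): clear
  edge (23,2)–(21,6): clear
  edge (21,6)–(15,10): clear
  edge (15,10)–(15,2): clear
  midpoint (3,9) outside
  → clear
Obstacle 2 [(13,13) (23,13) (22,24)]:
  edge (13,13)–(23,13): clear
  edge (23,13)–(22,24): clear
  edge (22,24)–(13,13): clear
  midpoint (3,9) outside
  → clear
Obstacle 3 [(9,13) (11,14) (11,22) (9,24)]:
  edge (9,13)–(11,14): clear
  edge (11,14)–(11,22): clear
  edge (11,22)–(9,24): clear
  edge (9,24)–(9,13): clear
  midpoint (3,9) outside
  → clear
Obstacle 4 [(3,6) (9,6) (9,11)]:
  edge (3,6)–(9,6): clear
  edge (9,6)–(9,11): clear
  edge (9,11)–(3,6): clear
  midpoint (3,9) outside
  → clear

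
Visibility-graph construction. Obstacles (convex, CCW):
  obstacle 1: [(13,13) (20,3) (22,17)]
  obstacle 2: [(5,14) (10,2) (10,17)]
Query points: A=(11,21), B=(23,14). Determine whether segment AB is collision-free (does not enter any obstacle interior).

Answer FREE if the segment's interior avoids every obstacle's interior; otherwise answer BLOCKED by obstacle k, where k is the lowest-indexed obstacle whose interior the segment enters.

Obstacle 1 [(13,13) (20,3) (22,17)]:
  edge (13,13)–(20,3): clear
  edge (20,3)–(22,17): crosses AB
  edge (22,17)–(13,13): crosses AB
  → BLOCKED
Obstacle 2 [(5,14) (10,2) (10,17)]:
  edge (5,14)–(10,2): clear
  edge (10,2)–(10,17): clear
  edge (10,17)–(5,14): clear
  midpoint (17,35/2) outside
  → clear

BLOCKED by obstacle 1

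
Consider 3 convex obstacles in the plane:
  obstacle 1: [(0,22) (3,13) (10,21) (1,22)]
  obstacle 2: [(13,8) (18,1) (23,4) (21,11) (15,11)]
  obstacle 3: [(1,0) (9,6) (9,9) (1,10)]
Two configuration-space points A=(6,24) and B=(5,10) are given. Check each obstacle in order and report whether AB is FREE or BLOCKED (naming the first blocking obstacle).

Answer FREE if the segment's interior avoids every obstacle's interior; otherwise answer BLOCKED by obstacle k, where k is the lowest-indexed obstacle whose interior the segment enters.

Obstacle 1 [(0,22) (3,13) (10,21) (1,22)]:
  edge (0,22)–(3,13): clear
  edge (3,13)–(10,21): crosses AB
  edge (10,21)–(1,22): crosses AB
  edge (1,22)–(0,22): clear
  → BLOCKED
Obstacle 2 [(13,8) (18,1) (23,4) (21,11) (15,11)]:
  edge (13,8)–(18,1): clear
  edge (18,1)–(23,4): clear
  edge (23,4)–(21,11): clear
  edge (21,11)–(15,11): clear
  edge (15,11)–(13,8): clear
  midpoint (11/2,17) outside
  → clear
Obstacle 3 [(1,0) (9,6) (9,9) (1,10)]:
  edge (1,0)–(9,6): clear
  edge (9,6)–(9,9): clear
  edge (9,9)–(1,10): clear
  edge (1,10)–(1,0): clear
  midpoint (11/2,17) outside
  → clear

BLOCKED by obstacle 1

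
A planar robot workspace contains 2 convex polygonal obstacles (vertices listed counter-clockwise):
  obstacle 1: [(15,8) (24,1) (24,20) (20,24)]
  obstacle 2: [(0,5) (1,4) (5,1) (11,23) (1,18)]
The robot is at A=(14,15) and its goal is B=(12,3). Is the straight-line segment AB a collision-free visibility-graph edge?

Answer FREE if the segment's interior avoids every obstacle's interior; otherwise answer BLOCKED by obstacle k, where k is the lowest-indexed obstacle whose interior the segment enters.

Obstacle 1 [(15,8) (24,1) (24,20) (20,24)]:
  edge (15,8)–(24,1): clear
  edge (24,1)–(24,20): clear
  edge (24,20)–(20,24): clear
  edge (20,24)–(15,8): clear
  midpoint (13,9) outside
  → clear
Obstacle 2 [(0,5) (1,4) (5,1) (11,23) (1,18)]:
  edge (0,5)–(1,4): clear
  edge (1,4)–(5,1): clear
  edge (5,1)–(11,23): clear
  edge (11,23)–(1,18): clear
  edge (1,18)–(0,5): clear
  midpoint (13,9) outside
  → clear

FREE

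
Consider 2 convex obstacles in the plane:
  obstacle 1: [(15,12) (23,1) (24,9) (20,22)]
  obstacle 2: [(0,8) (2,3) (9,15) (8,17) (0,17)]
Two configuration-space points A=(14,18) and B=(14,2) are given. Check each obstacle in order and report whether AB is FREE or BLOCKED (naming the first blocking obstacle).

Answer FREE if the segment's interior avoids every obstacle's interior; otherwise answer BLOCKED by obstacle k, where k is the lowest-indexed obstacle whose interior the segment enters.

FREE

Obstacle 1 [(15,12) (23,1) (24,9) (20,22)]:
  edge (15,12)–(23,1): clear
  edge (23,1)–(24,9): clear
  edge (24,9)–(20,22): clear
  edge (20,22)–(15,12): clear
  midpoint (14,10) outside
  → clear
Obstacle 2 [(0,8) (2,3) (9,15) (8,17) (0,17)]:
  edge (0,8)–(2,3): clear
  edge (2,3)–(9,15): clear
  edge (9,15)–(8,17): clear
  edge (8,17)–(0,17): clear
  edge (0,17)–(0,8): clear
  midpoint (14,10) outside
  → clear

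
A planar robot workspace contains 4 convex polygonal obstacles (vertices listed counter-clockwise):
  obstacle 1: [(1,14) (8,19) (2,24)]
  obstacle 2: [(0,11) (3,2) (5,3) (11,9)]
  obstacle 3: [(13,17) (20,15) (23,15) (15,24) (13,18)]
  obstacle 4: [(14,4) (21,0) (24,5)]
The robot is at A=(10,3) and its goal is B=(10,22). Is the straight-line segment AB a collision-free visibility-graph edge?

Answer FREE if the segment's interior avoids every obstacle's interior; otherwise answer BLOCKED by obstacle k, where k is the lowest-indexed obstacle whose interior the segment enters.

BLOCKED by obstacle 2

Obstacle 1 [(1,14) (8,19) (2,24)]:
  edge (1,14)–(8,19): clear
  edge (8,19)–(2,24): clear
  edge (2,24)–(1,14): clear
  midpoint (10,25/2) outside
  → clear
Obstacle 2 [(0,11) (3,2) (5,3) (11,9)]:
  edge (0,11)–(3,2): clear
  edge (3,2)–(5,3): clear
  edge (5,3)–(11,9): crosses AB
  edge (11,9)–(0,11): crosses AB
  → BLOCKED
Obstacle 3 [(13,17) (20,15) (23,15) (15,24) (13,18)]:
  edge (13,17)–(20,15): clear
  edge (20,15)–(23,15): clear
  edge (23,15)–(15,24): clear
  edge (15,24)–(13,18): clear
  edge (13,18)–(13,17): clear
  midpoint (10,25/2) outside
  → clear
Obstacle 4 [(14,4) (21,0) (24,5)]:
  edge (14,4)–(21,0): clear
  edge (21,0)–(24,5): clear
  edge (24,5)–(14,4): clear
  midpoint (10,25/2) outside
  → clear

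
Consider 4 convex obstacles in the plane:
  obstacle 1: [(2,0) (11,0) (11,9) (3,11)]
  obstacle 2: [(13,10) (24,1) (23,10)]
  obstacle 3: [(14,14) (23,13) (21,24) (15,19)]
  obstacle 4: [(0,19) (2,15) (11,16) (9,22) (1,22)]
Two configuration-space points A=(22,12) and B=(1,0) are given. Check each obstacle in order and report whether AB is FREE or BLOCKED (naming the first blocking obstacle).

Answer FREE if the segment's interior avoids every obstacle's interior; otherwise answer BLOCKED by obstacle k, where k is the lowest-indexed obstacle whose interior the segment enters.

BLOCKED by obstacle 1

Obstacle 1 [(2,0) (11,0) (11,9) (3,11)]:
  edge (2,0)–(11,0): clear
  edge (11,0)–(11,9): crosses AB
  edge (11,9)–(3,11): clear
  edge (3,11)–(2,0): crosses AB
  → BLOCKED
Obstacle 2 [(13,10) (24,1) (23,10)]:
  edge (13,10)–(24,1): crosses AB
  edge (24,1)–(23,10): clear
  edge (23,10)–(13,10): crosses AB
  → BLOCKED
Obstacle 3 [(14,14) (23,13) (21,24) (15,19)]:
  edge (14,14)–(23,13): clear
  edge (23,13)–(21,24): clear
  edge (21,24)–(15,19): clear
  edge (15,19)–(14,14): clear
  midpoint (23/2,6) outside
  → clear
Obstacle 4 [(0,19) (2,15) (11,16) (9,22) (1,22)]:
  edge (0,19)–(2,15): clear
  edge (2,15)–(11,16): clear
  edge (11,16)–(9,22): clear
  edge (9,22)–(1,22): clear
  edge (1,22)–(0,19): clear
  midpoint (23/2,6) outside
  → clear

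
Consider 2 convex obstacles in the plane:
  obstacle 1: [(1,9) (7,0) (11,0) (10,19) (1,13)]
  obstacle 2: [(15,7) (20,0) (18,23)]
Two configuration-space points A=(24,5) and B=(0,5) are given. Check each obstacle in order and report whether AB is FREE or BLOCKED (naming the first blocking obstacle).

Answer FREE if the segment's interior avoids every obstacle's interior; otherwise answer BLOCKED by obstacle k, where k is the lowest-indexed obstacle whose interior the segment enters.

Obstacle 1 [(1,9) (7,0) (11,0) (10,19) (1,13)]:
  edge (1,9)–(7,0): crosses AB
  edge (7,0)–(11,0): clear
  edge (11,0)–(10,19): crosses AB
  edge (10,19)–(1,13): clear
  edge (1,13)–(1,9): clear
  → BLOCKED
Obstacle 2 [(15,7) (20,0) (18,23)]:
  edge (15,7)–(20,0): crosses AB
  edge (20,0)–(18,23): crosses AB
  edge (18,23)–(15,7): clear
  → BLOCKED

BLOCKED by obstacle 1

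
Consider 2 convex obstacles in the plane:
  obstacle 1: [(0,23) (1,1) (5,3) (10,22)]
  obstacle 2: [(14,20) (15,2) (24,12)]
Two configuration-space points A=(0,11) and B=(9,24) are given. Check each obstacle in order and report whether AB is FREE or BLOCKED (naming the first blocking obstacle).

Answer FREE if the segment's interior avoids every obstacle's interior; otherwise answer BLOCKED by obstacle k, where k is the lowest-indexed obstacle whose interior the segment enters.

Obstacle 1 [(0,23) (1,1) (5,3) (10,22)]:
  edge (0,23)–(1,1): crosses AB
  edge (1,1)–(5,3): clear
  edge (5,3)–(10,22): clear
  edge (10,22)–(0,23): crosses AB
  → BLOCKED
Obstacle 2 [(14,20) (15,2) (24,12)]:
  edge (14,20)–(15,2): clear
  edge (15,2)–(24,12): clear
  edge (24,12)–(14,20): clear
  midpoint (9/2,35/2) outside
  → clear

BLOCKED by obstacle 1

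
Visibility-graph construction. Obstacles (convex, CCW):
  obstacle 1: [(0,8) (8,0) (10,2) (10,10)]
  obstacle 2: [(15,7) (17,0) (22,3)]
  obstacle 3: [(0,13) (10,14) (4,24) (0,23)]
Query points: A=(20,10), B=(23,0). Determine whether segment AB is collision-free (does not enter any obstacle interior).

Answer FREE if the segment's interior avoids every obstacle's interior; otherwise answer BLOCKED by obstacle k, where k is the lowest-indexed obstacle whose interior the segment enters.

Obstacle 1 [(0,8) (8,0) (10,2) (10,10)]:
  edge (0,8)–(8,0): clear
  edge (8,0)–(10,2): clear
  edge (10,2)–(10,10): clear
  edge (10,10)–(0,8): clear
  midpoint (43/2,5) outside
  → clear
Obstacle 2 [(15,7) (17,0) (22,3)]:
  edge (15,7)–(17,0): clear
  edge (17,0)–(22,3): clear
  edge (22,3)–(15,7): clear
  midpoint (43/2,5) outside
  → clear
Obstacle 3 [(0,13) (10,14) (4,24) (0,23)]:
  edge (0,13)–(10,14): clear
  edge (10,14)–(4,24): clear
  edge (4,24)–(0,23): clear
  edge (0,23)–(0,13): clear
  midpoint (43/2,5) outside
  → clear

FREE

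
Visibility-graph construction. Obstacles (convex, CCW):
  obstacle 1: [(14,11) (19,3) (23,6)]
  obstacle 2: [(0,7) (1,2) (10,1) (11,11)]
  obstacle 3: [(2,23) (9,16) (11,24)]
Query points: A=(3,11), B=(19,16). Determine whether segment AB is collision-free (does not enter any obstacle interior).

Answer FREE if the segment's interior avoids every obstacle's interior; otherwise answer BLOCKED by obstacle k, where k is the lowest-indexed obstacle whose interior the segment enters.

FREE

Obstacle 1 [(14,11) (19,3) (23,6)]:
  edge (14,11)–(19,3): clear
  edge (19,3)–(23,6): clear
  edge (23,6)–(14,11): clear
  midpoint (11,27/2) outside
  → clear
Obstacle 2 [(0,7) (1,2) (10,1) (11,11)]:
  edge (0,7)–(1,2): clear
  edge (1,2)–(10,1): clear
  edge (10,1)–(11,11): clear
  edge (11,11)–(0,7): clear
  midpoint (11,27/2) outside
  → clear
Obstacle 3 [(2,23) (9,16) (11,24)]:
  edge (2,23)–(9,16): clear
  edge (9,16)–(11,24): clear
  edge (11,24)–(2,23): clear
  midpoint (11,27/2) outside
  → clear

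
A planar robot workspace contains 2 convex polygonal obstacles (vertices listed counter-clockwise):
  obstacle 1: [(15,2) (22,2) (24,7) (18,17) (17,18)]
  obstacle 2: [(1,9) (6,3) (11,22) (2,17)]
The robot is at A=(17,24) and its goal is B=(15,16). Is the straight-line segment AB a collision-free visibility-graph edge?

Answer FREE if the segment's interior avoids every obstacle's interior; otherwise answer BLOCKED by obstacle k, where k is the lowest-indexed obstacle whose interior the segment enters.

Obstacle 1 [(15,2) (22,2) (24,7) (18,17) (17,18)]:
  edge (15,2)–(22,2): clear
  edge (22,2)–(24,7): clear
  edge (24,7)–(18,17): clear
  edge (18,17)–(17,18): clear
  edge (17,18)–(15,2): clear
  midpoint (16,20) outside
  → clear
Obstacle 2 [(1,9) (6,3) (11,22) (2,17)]:
  edge (1,9)–(6,3): clear
  edge (6,3)–(11,22): clear
  edge (11,22)–(2,17): clear
  edge (2,17)–(1,9): clear
  midpoint (16,20) outside
  → clear

FREE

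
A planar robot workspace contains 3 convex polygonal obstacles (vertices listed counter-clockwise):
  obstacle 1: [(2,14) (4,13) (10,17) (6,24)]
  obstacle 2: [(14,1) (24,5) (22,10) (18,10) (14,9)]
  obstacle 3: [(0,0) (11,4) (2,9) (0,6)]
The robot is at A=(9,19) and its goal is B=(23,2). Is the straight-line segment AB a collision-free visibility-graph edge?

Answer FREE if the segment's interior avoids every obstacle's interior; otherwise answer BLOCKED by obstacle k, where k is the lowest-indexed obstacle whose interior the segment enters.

BLOCKED by obstacle 2

Obstacle 1 [(2,14) (4,13) (10,17) (6,24)]:
  edge (2,14)–(4,13): clear
  edge (4,13)–(10,17): clear
  edge (10,17)–(6,24): clear
  edge (6,24)–(2,14): clear
  midpoint (16,21/2) outside
  → clear
Obstacle 2 [(14,1) (24,5) (22,10) (18,10) (14,9)]:
  edge (14,1)–(24,5): crosses AB
  edge (24,5)–(22,10): clear
  edge (22,10)–(18,10): clear
  edge (18,10)–(14,9): crosses AB
  edge (14,9)–(14,1): clear
  → BLOCKED
Obstacle 3 [(0,0) (11,4) (2,9) (0,6)]:
  edge (0,0)–(11,4): clear
  edge (11,4)–(2,9): clear
  edge (2,9)–(0,6): clear
  edge (0,6)–(0,0): clear
  midpoint (16,21/2) outside
  → clear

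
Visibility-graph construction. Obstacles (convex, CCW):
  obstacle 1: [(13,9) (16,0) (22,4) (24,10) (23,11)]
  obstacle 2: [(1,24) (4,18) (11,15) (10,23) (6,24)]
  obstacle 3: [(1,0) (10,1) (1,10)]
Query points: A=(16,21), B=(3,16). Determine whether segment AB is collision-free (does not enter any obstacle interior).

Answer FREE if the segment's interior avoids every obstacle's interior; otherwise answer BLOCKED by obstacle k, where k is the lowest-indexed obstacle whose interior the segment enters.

Obstacle 1 [(13,9) (16,0) (22,4) (24,10) (23,11)]:
  edge (13,9)–(16,0): clear
  edge (16,0)–(22,4): clear
  edge (22,4)–(24,10): clear
  edge (24,10)–(23,11): clear
  edge (23,11)–(13,9): clear
  midpoint (19/2,37/2) outside
  → clear
Obstacle 2 [(1,24) (4,18) (11,15) (10,23) (6,24)]:
  edge (1,24)–(4,18): clear
  edge (4,18)–(11,15): crosses AB
  edge (11,15)–(10,23): crosses AB
  edge (10,23)–(6,24): clear
  edge (6,24)–(1,24): clear
  → BLOCKED
Obstacle 3 [(1,0) (10,1) (1,10)]:
  edge (1,0)–(10,1): clear
  edge (10,1)–(1,10): clear
  edge (1,10)–(1,0): clear
  midpoint (19/2,37/2) outside
  → clear

BLOCKED by obstacle 2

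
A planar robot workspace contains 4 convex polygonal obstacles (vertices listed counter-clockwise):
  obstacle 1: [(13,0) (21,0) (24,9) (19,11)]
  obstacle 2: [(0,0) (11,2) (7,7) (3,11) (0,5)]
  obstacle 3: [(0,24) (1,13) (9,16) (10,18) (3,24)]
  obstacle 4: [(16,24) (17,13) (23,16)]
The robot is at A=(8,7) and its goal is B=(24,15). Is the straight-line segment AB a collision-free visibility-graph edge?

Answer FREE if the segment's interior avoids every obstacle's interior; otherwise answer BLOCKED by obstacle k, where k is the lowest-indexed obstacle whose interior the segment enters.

FREE

Obstacle 1 [(13,0) (21,0) (24,9) (19,11)]:
  edge (13,0)–(21,0): clear
  edge (21,0)–(24,9): clear
  edge (24,9)–(19,11): clear
  edge (19,11)–(13,0): clear
  midpoint (16,11) outside
  → clear
Obstacle 2 [(0,0) (11,2) (7,7) (3,11) (0,5)]:
  edge (0,0)–(11,2): clear
  edge (11,2)–(7,7): clear
  edge (7,7)–(3,11): clear
  edge (3,11)–(0,5): clear
  edge (0,5)–(0,0): clear
  midpoint (16,11) outside
  → clear
Obstacle 3 [(0,24) (1,13) (9,16) (10,18) (3,24)]:
  edge (0,24)–(1,13): clear
  edge (1,13)–(9,16): clear
  edge (9,16)–(10,18): clear
  edge (10,18)–(3,24): clear
  edge (3,24)–(0,24): clear
  midpoint (16,11) outside
  → clear
Obstacle 4 [(16,24) (17,13) (23,16)]:
  edge (16,24)–(17,13): clear
  edge (17,13)–(23,16): clear
  edge (23,16)–(16,24): clear
  midpoint (16,11) outside
  → clear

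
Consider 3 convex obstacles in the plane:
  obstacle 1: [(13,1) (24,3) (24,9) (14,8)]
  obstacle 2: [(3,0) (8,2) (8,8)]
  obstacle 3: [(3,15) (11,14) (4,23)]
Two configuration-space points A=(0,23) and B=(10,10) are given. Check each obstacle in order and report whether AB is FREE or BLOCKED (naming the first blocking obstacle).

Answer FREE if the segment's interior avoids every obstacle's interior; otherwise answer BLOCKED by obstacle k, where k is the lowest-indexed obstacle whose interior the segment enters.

BLOCKED by obstacle 3

Obstacle 1 [(13,1) (24,3) (24,9) (14,8)]:
  edge (13,1)–(24,3): clear
  edge (24,3)–(24,9): clear
  edge (24,9)–(14,8): clear
  edge (14,8)–(13,1): clear
  midpoint (5,33/2) outside
  → clear
Obstacle 2 [(3,0) (8,2) (8,8)]:
  edge (3,0)–(8,2): clear
  edge (8,2)–(8,8): clear
  edge (8,8)–(3,0): clear
  midpoint (5,33/2) outside
  → clear
Obstacle 3 [(3,15) (11,14) (4,23)]:
  edge (3,15)–(11,14): crosses AB
  edge (11,14)–(4,23): clear
  edge (4,23)–(3,15): crosses AB
  → BLOCKED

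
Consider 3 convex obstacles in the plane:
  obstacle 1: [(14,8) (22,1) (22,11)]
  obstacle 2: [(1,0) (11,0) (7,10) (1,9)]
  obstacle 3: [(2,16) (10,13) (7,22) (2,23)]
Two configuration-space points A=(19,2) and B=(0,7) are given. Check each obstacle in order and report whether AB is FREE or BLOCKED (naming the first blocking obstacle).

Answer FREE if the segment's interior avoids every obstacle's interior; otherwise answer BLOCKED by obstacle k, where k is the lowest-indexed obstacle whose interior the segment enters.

Obstacle 1 [(14,8) (22,1) (22,11)]:
  edge (14,8)–(22,1): clear
  edge (22,1)–(22,11): clear
  edge (22,11)–(14,8): clear
  midpoint (19/2,9/2) outside
  → clear
Obstacle 2 [(1,0) (11,0) (7,10) (1,9)]:
  edge (1,0)–(11,0): clear
  edge (11,0)–(7,10): crosses AB
  edge (7,10)–(1,9): clear
  edge (1,9)–(1,0): crosses AB
  → BLOCKED
Obstacle 3 [(2,16) (10,13) (7,22) (2,23)]:
  edge (2,16)–(10,13): clear
  edge (10,13)–(7,22): clear
  edge (7,22)–(2,23): clear
  edge (2,23)–(2,16): clear
  midpoint (19/2,9/2) outside
  → clear

BLOCKED by obstacle 2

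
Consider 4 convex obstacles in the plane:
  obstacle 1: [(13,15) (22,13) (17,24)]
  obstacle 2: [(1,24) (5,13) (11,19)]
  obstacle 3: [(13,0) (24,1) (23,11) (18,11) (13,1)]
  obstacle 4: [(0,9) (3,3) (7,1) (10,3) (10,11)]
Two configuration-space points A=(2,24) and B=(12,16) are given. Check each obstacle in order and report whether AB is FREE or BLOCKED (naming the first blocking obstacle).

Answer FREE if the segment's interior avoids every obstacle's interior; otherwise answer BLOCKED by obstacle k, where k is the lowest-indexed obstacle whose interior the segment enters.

Obstacle 1 [(13,15) (22,13) (17,24)]:
  edge (13,15)–(22,13): clear
  edge (22,13)–(17,24): clear
  edge (17,24)–(13,15): clear
  midpoint (7,20) outside
  → clear
Obstacle 2 [(1,24) (5,13) (11,19)]:
  edge (1,24)–(5,13): clear
  edge (5,13)–(11,19): crosses AB
  edge (11,19)–(1,24): crosses AB
  → BLOCKED
Obstacle 3 [(13,0) (24,1) (23,11) (18,11) (13,1)]:
  edge (13,0)–(24,1): clear
  edge (24,1)–(23,11): clear
  edge (23,11)–(18,11): clear
  edge (18,11)–(13,1): clear
  edge (13,1)–(13,0): clear
  midpoint (7,20) outside
  → clear
Obstacle 4 [(0,9) (3,3) (7,1) (10,3) (10,11)]:
  edge (0,9)–(3,3): clear
  edge (3,3)–(7,1): clear
  edge (7,1)–(10,3): clear
  edge (10,3)–(10,11): clear
  edge (10,11)–(0,9): clear
  midpoint (7,20) outside
  → clear

BLOCKED by obstacle 2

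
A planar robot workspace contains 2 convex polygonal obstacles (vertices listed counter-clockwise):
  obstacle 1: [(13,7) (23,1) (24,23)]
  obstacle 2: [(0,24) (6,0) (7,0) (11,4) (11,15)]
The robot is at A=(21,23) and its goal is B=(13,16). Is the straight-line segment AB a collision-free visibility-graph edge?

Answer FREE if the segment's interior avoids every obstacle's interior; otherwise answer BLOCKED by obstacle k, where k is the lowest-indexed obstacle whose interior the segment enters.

Obstacle 1 [(13,7) (23,1) (24,23)]:
  edge (13,7)–(23,1): clear
  edge (23,1)–(24,23): clear
  edge (24,23)–(13,7): clear
  midpoint (17,39/2) outside
  → clear
Obstacle 2 [(0,24) (6,0) (7,0) (11,4) (11,15)]:
  edge (0,24)–(6,0): clear
  edge (6,0)–(7,0): clear
  edge (7,0)–(11,4): clear
  edge (11,4)–(11,15): clear
  edge (11,15)–(0,24): clear
  midpoint (17,39/2) outside
  → clear

FREE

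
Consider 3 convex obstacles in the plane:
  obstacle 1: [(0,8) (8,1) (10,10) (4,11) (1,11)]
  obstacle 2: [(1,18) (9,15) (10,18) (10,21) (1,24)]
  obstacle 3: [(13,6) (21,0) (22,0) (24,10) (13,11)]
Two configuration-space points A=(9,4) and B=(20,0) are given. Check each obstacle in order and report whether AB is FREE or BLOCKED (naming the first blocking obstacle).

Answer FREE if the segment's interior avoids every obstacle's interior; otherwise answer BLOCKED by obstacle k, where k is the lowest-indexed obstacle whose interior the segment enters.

Obstacle 1 [(0,8) (8,1) (10,10) (4,11) (1,11)]:
  edge (0,8)–(8,1): clear
  edge (8,1)–(10,10): clear
  edge (10,10)–(4,11): clear
  edge (4,11)–(1,11): clear
  edge (1,11)–(0,8): clear
  midpoint (29/2,2) outside
  → clear
Obstacle 2 [(1,18) (9,15) (10,18) (10,21) (1,24)]:
  edge (1,18)–(9,15): clear
  edge (9,15)–(10,18): clear
  edge (10,18)–(10,21): clear
  edge (10,21)–(1,24): clear
  edge (1,24)–(1,18): clear
  midpoint (29/2,2) outside
  → clear
Obstacle 3 [(13,6) (21,0) (22,0) (24,10) (13,11)]:
  edge (13,6)–(21,0): clear
  edge (21,0)–(22,0): clear
  edge (22,0)–(24,10): clear
  edge (24,10)–(13,11): clear
  edge (13,11)–(13,6): clear
  midpoint (29/2,2) outside
  → clear

FREE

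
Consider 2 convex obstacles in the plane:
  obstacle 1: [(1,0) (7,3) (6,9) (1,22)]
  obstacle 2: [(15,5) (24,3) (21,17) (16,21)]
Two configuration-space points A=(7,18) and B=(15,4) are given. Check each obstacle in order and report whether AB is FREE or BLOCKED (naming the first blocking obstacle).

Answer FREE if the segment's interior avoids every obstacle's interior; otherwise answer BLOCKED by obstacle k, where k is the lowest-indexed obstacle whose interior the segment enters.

Obstacle 1 [(1,0) (7,3) (6,9) (1,22)]:
  edge (1,0)–(7,3): clear
  edge (7,3)–(6,9): clear
  edge (6,9)–(1,22): clear
  edge (1,22)–(1,0): clear
  midpoint (11,11) outside
  → clear
Obstacle 2 [(15,5) (24,3) (21,17) (16,21)]:
  edge (15,5)–(24,3): clear
  edge (24,3)–(21,17): clear
  edge (21,17)–(16,21): clear
  edge (16,21)–(15,5): clear
  midpoint (11,11) outside
  → clear

FREE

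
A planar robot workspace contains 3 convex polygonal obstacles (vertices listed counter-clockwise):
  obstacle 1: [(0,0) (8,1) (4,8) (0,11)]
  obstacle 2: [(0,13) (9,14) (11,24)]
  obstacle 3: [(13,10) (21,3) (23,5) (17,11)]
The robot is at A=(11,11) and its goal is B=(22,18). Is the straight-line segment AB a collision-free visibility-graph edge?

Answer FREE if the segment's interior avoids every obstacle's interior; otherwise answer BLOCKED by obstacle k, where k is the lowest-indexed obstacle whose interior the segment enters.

Obstacle 1 [(0,0) (8,1) (4,8) (0,11)]:
  edge (0,0)–(8,1): clear
  edge (8,1)–(4,8): clear
  edge (4,8)–(0,11): clear
  edge (0,11)–(0,0): clear
  midpoint (33/2,29/2) outside
  → clear
Obstacle 2 [(0,13) (9,14) (11,24)]:
  edge (0,13)–(9,14): clear
  edge (9,14)–(11,24): clear
  edge (11,24)–(0,13): clear
  midpoint (33/2,29/2) outside
  → clear
Obstacle 3 [(13,10) (21,3) (23,5) (17,11)]:
  edge (13,10)–(21,3): clear
  edge (21,3)–(23,5): clear
  edge (23,5)–(17,11): clear
  edge (17,11)–(13,10): clear
  midpoint (33/2,29/2) outside
  → clear

FREE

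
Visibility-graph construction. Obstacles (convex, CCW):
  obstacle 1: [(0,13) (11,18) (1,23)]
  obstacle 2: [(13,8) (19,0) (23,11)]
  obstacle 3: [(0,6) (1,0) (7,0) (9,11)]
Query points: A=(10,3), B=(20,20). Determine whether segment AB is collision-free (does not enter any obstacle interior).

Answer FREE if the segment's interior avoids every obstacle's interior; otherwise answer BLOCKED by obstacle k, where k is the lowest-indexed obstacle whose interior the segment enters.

FREE

Obstacle 1 [(0,13) (11,18) (1,23)]:
  edge (0,13)–(11,18): clear
  edge (11,18)–(1,23): clear
  edge (1,23)–(0,13): clear
  midpoint (15,23/2) outside
  → clear
Obstacle 2 [(13,8) (19,0) (23,11)]:
  edge (13,8)–(19,0): clear
  edge (19,0)–(23,11): clear
  edge (23,11)–(13,8): clear
  midpoint (15,23/2) outside
  → clear
Obstacle 3 [(0,6) (1,0) (7,0) (9,11)]:
  edge (0,6)–(1,0): clear
  edge (1,0)–(7,0): clear
  edge (7,0)–(9,11): clear
  edge (9,11)–(0,6): clear
  midpoint (15,23/2) outside
  → clear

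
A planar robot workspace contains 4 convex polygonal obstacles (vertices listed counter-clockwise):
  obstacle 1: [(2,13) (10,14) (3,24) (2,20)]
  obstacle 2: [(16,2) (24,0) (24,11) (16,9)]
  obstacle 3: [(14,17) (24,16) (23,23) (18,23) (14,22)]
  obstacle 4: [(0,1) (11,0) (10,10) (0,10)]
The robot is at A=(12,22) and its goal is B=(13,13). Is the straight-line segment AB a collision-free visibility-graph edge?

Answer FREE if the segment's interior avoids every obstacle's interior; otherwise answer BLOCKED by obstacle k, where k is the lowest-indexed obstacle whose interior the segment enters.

FREE

Obstacle 1 [(2,13) (10,14) (3,24) (2,20)]:
  edge (2,13)–(10,14): clear
  edge (10,14)–(3,24): clear
  edge (3,24)–(2,20): clear
  edge (2,20)–(2,13): clear
  midpoint (25/2,35/2) outside
  → clear
Obstacle 2 [(16,2) (24,0) (24,11) (16,9)]:
  edge (16,2)–(24,0): clear
  edge (24,0)–(24,11): clear
  edge (24,11)–(16,9): clear
  edge (16,9)–(16,2): clear
  midpoint (25/2,35/2) outside
  → clear
Obstacle 3 [(14,17) (24,16) (23,23) (18,23) (14,22)]:
  edge (14,17)–(24,16): clear
  edge (24,16)–(23,23): clear
  edge (23,23)–(18,23): clear
  edge (18,23)–(14,22): clear
  edge (14,22)–(14,17): clear
  midpoint (25/2,35/2) outside
  → clear
Obstacle 4 [(0,1) (11,0) (10,10) (0,10)]:
  edge (0,1)–(11,0): clear
  edge (11,0)–(10,10): clear
  edge (10,10)–(0,10): clear
  edge (0,10)–(0,1): clear
  midpoint (25/2,35/2) outside
  → clear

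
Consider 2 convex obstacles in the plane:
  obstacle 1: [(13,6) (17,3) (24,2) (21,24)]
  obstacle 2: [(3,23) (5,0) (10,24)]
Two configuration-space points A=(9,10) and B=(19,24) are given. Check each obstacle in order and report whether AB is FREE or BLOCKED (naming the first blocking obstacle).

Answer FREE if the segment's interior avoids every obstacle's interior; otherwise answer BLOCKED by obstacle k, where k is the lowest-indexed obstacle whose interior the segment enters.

Obstacle 1 [(13,6) (17,3) (24,2) (21,24)]:
  edge (13,6)–(17,3): clear
  edge (17,3)–(24,2): clear
  edge (24,2)–(21,24): clear
  edge (21,24)–(13,6): clear
  midpoint (14,17) outside
  → clear
Obstacle 2 [(3,23) (5,0) (10,24)]:
  edge (3,23)–(5,0): clear
  edge (5,0)–(10,24): clear
  edge (10,24)–(3,23): clear
  midpoint (14,17) outside
  → clear

FREE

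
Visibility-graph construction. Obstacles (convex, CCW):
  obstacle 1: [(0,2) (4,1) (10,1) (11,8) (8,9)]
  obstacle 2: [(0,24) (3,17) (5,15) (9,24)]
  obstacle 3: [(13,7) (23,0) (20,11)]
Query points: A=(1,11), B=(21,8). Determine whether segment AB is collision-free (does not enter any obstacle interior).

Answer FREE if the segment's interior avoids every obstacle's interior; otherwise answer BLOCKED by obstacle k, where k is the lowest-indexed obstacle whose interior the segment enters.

BLOCKED by obstacle 3

Obstacle 1 [(0,2) (4,1) (10,1) (11,8) (8,9)]:
  edge (0,2)–(4,1): clear
  edge (4,1)–(10,1): clear
  edge (10,1)–(11,8): clear
  edge (11,8)–(8,9): clear
  edge (8,9)–(0,2): clear
  midpoint (11,19/2) outside
  → clear
Obstacle 2 [(0,24) (3,17) (5,15) (9,24)]:
  edge (0,24)–(3,17): clear
  edge (3,17)–(5,15): clear
  edge (5,15)–(9,24): clear
  edge (9,24)–(0,24): clear
  midpoint (11,19/2) outside
  → clear
Obstacle 3 [(13,7) (23,0) (20,11)]:
  edge (13,7)–(23,0): clear
  edge (23,0)–(20,11): crosses AB
  edge (20,11)–(13,7): crosses AB
  → BLOCKED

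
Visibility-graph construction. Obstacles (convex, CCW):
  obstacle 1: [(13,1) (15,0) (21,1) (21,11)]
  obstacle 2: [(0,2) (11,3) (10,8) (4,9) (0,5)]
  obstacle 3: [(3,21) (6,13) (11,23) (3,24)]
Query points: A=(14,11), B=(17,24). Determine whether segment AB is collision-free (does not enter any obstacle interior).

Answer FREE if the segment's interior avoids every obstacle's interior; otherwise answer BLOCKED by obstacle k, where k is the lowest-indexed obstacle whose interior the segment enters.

Obstacle 1 [(13,1) (15,0) (21,1) (21,11)]:
  edge (13,1)–(15,0): clear
  edge (15,0)–(21,1): clear
  edge (21,1)–(21,11): clear
  edge (21,11)–(13,1): clear
  midpoint (31/2,35/2) outside
  → clear
Obstacle 2 [(0,2) (11,3) (10,8) (4,9) (0,5)]:
  edge (0,2)–(11,3): clear
  edge (11,3)–(10,8): clear
  edge (10,8)–(4,9): clear
  edge (4,9)–(0,5): clear
  edge (0,5)–(0,2): clear
  midpoint (31/2,35/2) outside
  → clear
Obstacle 3 [(3,21) (6,13) (11,23) (3,24)]:
  edge (3,21)–(6,13): clear
  edge (6,13)–(11,23): clear
  edge (11,23)–(3,24): clear
  edge (3,24)–(3,21): clear
  midpoint (31/2,35/2) outside
  → clear

FREE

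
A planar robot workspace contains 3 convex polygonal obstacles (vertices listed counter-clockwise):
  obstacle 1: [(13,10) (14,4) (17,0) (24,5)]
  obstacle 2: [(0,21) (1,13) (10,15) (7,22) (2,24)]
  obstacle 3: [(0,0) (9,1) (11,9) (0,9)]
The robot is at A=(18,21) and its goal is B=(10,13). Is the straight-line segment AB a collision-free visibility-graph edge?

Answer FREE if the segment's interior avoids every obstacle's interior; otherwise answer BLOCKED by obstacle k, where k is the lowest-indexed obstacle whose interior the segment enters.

FREE

Obstacle 1 [(13,10) (14,4) (17,0) (24,5)]:
  edge (13,10)–(14,4): clear
  edge (14,4)–(17,0): clear
  edge (17,0)–(24,5): clear
  edge (24,5)–(13,10): clear
  midpoint (14,17) outside
  → clear
Obstacle 2 [(0,21) (1,13) (10,15) (7,22) (2,24)]:
  edge (0,21)–(1,13): clear
  edge (1,13)–(10,15): clear
  edge (10,15)–(7,22): clear
  edge (7,22)–(2,24): clear
  edge (2,24)–(0,21): clear
  midpoint (14,17) outside
  → clear
Obstacle 3 [(0,0) (9,1) (11,9) (0,9)]:
  edge (0,0)–(9,1): clear
  edge (9,1)–(11,9): clear
  edge (11,9)–(0,9): clear
  edge (0,9)–(0,0): clear
  midpoint (14,17) outside
  → clear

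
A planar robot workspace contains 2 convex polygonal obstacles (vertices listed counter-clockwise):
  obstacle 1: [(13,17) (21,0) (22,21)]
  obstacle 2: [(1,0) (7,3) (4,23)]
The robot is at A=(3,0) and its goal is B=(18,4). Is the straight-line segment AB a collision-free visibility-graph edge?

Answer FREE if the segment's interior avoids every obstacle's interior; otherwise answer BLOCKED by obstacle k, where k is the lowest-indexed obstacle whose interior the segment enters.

FREE

Obstacle 1 [(13,17) (21,0) (22,21)]:
  edge (13,17)–(21,0): clear
  edge (21,0)–(22,21): clear
  edge (22,21)–(13,17): clear
  midpoint (21/2,2) outside
  → clear
Obstacle 2 [(1,0) (7,3) (4,23)]:
  edge (1,0)–(7,3): clear
  edge (7,3)–(4,23): clear
  edge (4,23)–(1,0): clear
  midpoint (21/2,2) outside
  → clear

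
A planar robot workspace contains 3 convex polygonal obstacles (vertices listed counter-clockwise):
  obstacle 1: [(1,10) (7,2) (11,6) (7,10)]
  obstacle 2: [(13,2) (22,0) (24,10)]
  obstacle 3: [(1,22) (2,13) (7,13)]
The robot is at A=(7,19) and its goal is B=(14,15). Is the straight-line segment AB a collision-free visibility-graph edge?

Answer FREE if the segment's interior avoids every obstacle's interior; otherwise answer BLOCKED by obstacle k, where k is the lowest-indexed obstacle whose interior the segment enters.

Obstacle 1 [(1,10) (7,2) (11,6) (7,10)]:
  edge (1,10)–(7,2): clear
  edge (7,2)–(11,6): clear
  edge (11,6)–(7,10): clear
  edge (7,10)–(1,10): clear
  midpoint (21/2,17) outside
  → clear
Obstacle 2 [(13,2) (22,0) (24,10)]:
  edge (13,2)–(22,0): clear
  edge (22,0)–(24,10): clear
  edge (24,10)–(13,2): clear
  midpoint (21/2,17) outside
  → clear
Obstacle 3 [(1,22) (2,13) (7,13)]:
  edge (1,22)–(2,13): clear
  edge (2,13)–(7,13): clear
  edge (7,13)–(1,22): clear
  midpoint (21/2,17) outside
  → clear

FREE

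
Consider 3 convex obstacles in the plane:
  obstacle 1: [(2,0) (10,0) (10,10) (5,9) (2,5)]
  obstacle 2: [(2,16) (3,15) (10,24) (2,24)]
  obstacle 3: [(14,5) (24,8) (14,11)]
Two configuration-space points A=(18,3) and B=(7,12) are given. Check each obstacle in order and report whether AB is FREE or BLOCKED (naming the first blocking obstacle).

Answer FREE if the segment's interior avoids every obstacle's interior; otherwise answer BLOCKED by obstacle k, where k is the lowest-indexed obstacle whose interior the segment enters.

BLOCKED by obstacle 1

Obstacle 1 [(2,0) (10,0) (10,10) (5,9) (2,5)]:
  edge (2,0)–(10,0): clear
  edge (10,0)–(10,10): crosses AB
  edge (10,10)–(5,9): crosses AB
  edge (5,9)–(2,5): clear
  edge (2,5)–(2,0): clear
  → BLOCKED
Obstacle 2 [(2,16) (3,15) (10,24) (2,24)]:
  edge (2,16)–(3,15): clear
  edge (3,15)–(10,24): clear
  edge (10,24)–(2,24): clear
  edge (2,24)–(2,16): clear
  midpoint (25/2,15/2) outside
  → clear
Obstacle 3 [(14,5) (24,8) (14,11)]:
  edge (14,5)–(24,8): crosses AB
  edge (24,8)–(14,11): clear
  edge (14,11)–(14,5): crosses AB
  → BLOCKED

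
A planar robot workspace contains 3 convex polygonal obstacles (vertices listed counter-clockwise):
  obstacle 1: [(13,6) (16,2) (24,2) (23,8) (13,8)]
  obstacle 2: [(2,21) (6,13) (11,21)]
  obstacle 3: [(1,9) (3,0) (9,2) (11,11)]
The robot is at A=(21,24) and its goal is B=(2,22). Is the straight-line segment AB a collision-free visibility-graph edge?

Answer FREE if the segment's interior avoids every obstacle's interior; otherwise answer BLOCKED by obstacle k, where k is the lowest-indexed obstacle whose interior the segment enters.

FREE

Obstacle 1 [(13,6) (16,2) (24,2) (23,8) (13,8)]:
  edge (13,6)–(16,2): clear
  edge (16,2)–(24,2): clear
  edge (24,2)–(23,8): clear
  edge (23,8)–(13,8): clear
  edge (13,8)–(13,6): clear
  midpoint (23/2,23) outside
  → clear
Obstacle 2 [(2,21) (6,13) (11,21)]:
  edge (2,21)–(6,13): clear
  edge (6,13)–(11,21): clear
  edge (11,21)–(2,21): clear
  midpoint (23/2,23) outside
  → clear
Obstacle 3 [(1,9) (3,0) (9,2) (11,11)]:
  edge (1,9)–(3,0): clear
  edge (3,0)–(9,2): clear
  edge (9,2)–(11,11): clear
  edge (11,11)–(1,9): clear
  midpoint (23/2,23) outside
  → clear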